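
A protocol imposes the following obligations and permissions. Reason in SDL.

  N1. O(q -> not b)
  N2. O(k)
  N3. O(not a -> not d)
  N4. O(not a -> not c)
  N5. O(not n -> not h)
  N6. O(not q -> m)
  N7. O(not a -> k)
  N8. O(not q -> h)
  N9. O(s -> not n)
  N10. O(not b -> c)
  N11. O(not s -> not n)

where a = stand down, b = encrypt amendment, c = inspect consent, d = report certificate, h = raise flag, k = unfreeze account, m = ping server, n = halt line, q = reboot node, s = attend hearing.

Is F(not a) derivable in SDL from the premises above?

Yes

By case analysis on not s: premise 11 gives O(not s -> not n) and premise 9 gives O(s -> not n), so O(not n) either way.
Premise 5 is O(not n -> not h); since O(not n), deontic closure gives O(not h).
Premise 8 is O(not q -> h); contrapositively O(not h -> q). Since O(not h) holds, K gives O(q).
Applying K to premise 1 (O(q -> not b)) and O(q) yields O(not b).
Applying K to premise 10 (O(not b -> c)) and O(not b) yields O(c).
The contrapositive of premise 4 (O(not a -> not c)) is O(c -> a), and O(c) is already established, so O(a).
Premises 2, 3, 6, 7 do not contribute to this derivation.
So O(a) holds, i.e. F(not a). The claim follows.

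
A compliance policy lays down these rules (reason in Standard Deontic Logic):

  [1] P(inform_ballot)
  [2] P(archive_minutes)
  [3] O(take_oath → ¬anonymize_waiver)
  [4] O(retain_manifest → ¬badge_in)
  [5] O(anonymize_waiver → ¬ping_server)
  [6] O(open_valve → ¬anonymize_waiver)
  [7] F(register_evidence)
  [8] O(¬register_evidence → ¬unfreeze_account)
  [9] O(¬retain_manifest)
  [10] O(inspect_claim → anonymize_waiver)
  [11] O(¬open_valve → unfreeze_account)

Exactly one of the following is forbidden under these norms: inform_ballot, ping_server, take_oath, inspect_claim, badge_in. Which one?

inspect_claim

Premise 7 is F(register_evidence), i.e. O(¬register_evidence).
Premise 8 is O(¬register_evidence → ¬unfreeze_account); since O(¬register_evidence), deontic closure gives O(¬unfreeze_account).
Premise 11 is O(¬open_valve → unfreeze_account); contrapositively O(¬unfreeze_account → open_valve). Since O(¬unfreeze_account) holds, K gives O(open_valve).
Applying K to premise 6 (O(open_valve → ¬anonymize_waiver)) and O(open_valve) yields O(¬anonymize_waiver).
Premise 10 is O(inspect_claim → anonymize_waiver); contrapositively O(¬anonymize_waiver → ¬inspect_claim). Since O(¬anonymize_waiver) holds, K gives O(¬inspect_claim).
So O(¬inspect_claim) holds, i.e. inspect_claim is forbidden. None of the other listed options is forbidden under the premises.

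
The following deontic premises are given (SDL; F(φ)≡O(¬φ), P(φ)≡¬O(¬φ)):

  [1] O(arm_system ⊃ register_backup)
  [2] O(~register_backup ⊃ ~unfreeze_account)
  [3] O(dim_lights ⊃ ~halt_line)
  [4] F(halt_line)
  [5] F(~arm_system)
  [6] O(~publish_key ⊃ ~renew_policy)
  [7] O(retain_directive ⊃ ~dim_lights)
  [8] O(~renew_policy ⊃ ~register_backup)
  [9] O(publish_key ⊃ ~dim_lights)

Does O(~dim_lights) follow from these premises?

F(~arm_system) at premise 5 means O(arm_system).
From O(arm_system) and premise 1, O(arm_system ⊃ register_backup), we obtain O(register_backup).
The contrapositive of premise 8 (O(~renew_policy ⊃ ~register_backup)) is O(register_backup ⊃ renew_policy), and O(register_backup) is already established, so O(renew_policy).
Premise 6 is O(~publish_key ⊃ ~renew_policy); contrapositively O(renew_policy ⊃ publish_key). Since O(renew_policy) holds, K gives O(publish_key).
With premise 9, O(publish_key ⊃ ~dim_lights), the K-axiom yields O(~dim_lights).
Premises 2, 3, 4, 7 do not contribute to this derivation.
So O(~dim_lights) follows.

Yes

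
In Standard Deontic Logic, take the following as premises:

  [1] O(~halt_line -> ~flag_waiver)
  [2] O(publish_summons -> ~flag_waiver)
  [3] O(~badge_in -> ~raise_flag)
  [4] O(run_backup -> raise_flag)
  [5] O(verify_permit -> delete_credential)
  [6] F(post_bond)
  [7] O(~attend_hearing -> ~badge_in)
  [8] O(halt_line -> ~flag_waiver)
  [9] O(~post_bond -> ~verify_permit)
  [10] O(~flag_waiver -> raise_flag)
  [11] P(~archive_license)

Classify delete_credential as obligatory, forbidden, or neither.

Neither

Premise 5 is O(verify_permit -> delete_credential), but O(verify_permit) is not derivable from the premises, so it does not yield O(delete_credential).
No premise or chain of K-axiom applications forces O(delete_credential), and none forces O(~delete_credential). So delete_credential is neither obligatory nor forbidden under these norms.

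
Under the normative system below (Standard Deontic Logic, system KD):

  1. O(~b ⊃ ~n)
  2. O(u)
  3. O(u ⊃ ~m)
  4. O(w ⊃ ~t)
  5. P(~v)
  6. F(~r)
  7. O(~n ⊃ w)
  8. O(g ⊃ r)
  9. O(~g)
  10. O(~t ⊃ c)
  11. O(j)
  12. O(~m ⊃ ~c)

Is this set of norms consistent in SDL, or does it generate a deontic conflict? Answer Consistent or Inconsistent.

Consistent

Premise 8 is O(g ⊃ r); even if O(r) held, inferring O(g) would be affirming the consequent — invalid.
So O(g) is not derivable, and the apparent clash with O(~g) does not arise.
A world satisfying every obligation exists (e.g. b=true, c=false, g=false, j=true, m=false, n=true, r=true, t=true, u=true, v=false, w=false); no atom is both obligatory and forbidden, so the set is consistent.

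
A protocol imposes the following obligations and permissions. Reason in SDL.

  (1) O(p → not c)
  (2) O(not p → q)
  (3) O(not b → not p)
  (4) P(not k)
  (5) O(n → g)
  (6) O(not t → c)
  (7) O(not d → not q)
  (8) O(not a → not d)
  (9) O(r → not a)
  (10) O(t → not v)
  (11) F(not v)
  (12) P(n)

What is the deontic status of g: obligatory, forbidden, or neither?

Neither

Premise 5 is O(n → g), but O(n) is not derivable from the premises (the permission P(n) asserts only not O(not n), not O(n)), so it does not yield O(g).
No premise or chain of K-axiom applications forces O(g), and none forces O(not g). So g is neither obligatory nor forbidden under these norms.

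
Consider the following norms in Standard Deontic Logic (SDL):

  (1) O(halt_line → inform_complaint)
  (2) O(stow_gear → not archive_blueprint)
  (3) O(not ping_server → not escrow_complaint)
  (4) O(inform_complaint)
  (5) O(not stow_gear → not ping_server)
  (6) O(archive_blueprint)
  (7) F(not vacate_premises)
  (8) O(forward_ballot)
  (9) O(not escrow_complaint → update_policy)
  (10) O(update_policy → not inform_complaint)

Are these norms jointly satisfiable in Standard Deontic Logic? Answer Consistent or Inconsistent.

Inconsistent

Premise 4 states O(inform_complaint) outright.
Premise 10, O(update_policy → not inform_complaint), contraposes to O(inform_complaint → not update_policy); with O(inform_complaint) we get O(not update_policy).
Premise 9, O(not escrow_complaint → update_policy), contraposes to O(not update_policy → escrow_complaint); with O(not update_policy) we get O(escrow_complaint).
The contrapositive of premise 3 (O(not ping_server → not escrow_complaint)) is O(escrow_complaint → ping_server), and O(escrow_complaint) is already established, so O(ping_server).
The contrapositive of premise 5 (O(not stow_gear → not ping_server)) is O(ping_server → stow_gear), and O(ping_server) is already established, so O(stow_gear).
With premise 2, O(stow_gear → not archive_blueprint), the K-axiom yields O(not archive_blueprint).
But premise 6 directly asserts O(archive_blueprint).
We now have both O(not archive_blueprint) and O(archive_blueprint) — archive_blueprint is simultaneously obligatory and forbidden, violating the D-axiom.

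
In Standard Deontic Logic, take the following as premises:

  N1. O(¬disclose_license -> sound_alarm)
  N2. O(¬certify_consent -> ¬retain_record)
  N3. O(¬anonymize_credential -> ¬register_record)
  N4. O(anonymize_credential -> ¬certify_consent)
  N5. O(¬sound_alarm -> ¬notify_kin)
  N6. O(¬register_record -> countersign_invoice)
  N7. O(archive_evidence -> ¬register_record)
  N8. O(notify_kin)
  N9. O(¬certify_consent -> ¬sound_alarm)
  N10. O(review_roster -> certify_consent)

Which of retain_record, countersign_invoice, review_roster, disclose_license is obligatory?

Premise 8 states O(notify_kin) outright.
Premise 5, O(¬sound_alarm -> ¬notify_kin), contraposes to O(notify_kin -> sound_alarm); with O(notify_kin) we get O(sound_alarm).
Premise 9 is O(¬certify_consent -> ¬sound_alarm); contrapositively O(sound_alarm -> certify_consent). Since O(sound_alarm) holds, K gives O(certify_consent).
Premise 4 is O(anonymize_credential -> ¬certify_consent); contrapositively O(certify_consent -> ¬anonymize_credential). Since O(certify_consent) holds, K gives O(¬anonymize_credential).
From O(¬anonymize_credential) and premise 3, O(¬anonymize_credential -> ¬register_record), we obtain O(¬register_record).
With premise 6, O(¬register_record -> countersign_invoice), the K-axiom yields O(countersign_invoice).
So O(countersign_invoice) holds — countersign_invoice is obligatory. None of the other listed options is made obligatory by any chain of premises.

countersign_invoice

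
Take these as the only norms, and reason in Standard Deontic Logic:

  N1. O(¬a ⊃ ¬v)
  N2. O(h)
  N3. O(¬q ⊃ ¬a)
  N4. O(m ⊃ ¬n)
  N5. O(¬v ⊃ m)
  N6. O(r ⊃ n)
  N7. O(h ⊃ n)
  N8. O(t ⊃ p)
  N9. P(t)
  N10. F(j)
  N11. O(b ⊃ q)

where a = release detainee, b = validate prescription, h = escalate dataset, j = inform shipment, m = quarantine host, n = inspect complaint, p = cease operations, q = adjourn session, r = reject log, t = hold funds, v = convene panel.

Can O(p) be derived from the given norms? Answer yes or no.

No

Premise 8 is O(t ⊃ p), but O(t) is not derivable from the premises (the permission P(t) asserts only ¬O(¬t), not O(t)), so it does not yield O(p).
No other premise forces O(p). An ideal world satisfying every premise can still have p false, so O(p) is not derivable.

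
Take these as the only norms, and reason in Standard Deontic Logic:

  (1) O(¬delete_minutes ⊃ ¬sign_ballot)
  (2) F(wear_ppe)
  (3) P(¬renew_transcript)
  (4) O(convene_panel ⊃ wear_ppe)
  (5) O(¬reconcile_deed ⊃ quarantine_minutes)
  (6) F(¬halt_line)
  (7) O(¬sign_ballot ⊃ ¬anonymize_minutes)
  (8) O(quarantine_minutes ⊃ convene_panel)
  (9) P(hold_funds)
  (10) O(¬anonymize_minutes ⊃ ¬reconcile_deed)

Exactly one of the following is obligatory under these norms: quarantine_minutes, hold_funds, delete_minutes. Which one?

delete_minutes

Premise 2 is F(wear_ppe), i.e. O(¬wear_ppe).
Premise 4, O(convene_panel ⊃ wear_ppe), contraposes to O(¬wear_ppe ⊃ ¬convene_panel); with O(¬wear_ppe) we get O(¬convene_panel).
The contrapositive of premise 8 (O(quarantine_minutes ⊃ convene_panel)) is O(¬convene_panel ⊃ ¬quarantine_minutes), and O(¬convene_panel) is already established, so O(¬quarantine_minutes).
Premise 5 is O(¬reconcile_deed ⊃ quarantine_minutes); contrapositively O(¬quarantine_minutes ⊃ reconcile_deed). Since O(¬quarantine_minutes) holds, K gives O(reconcile_deed).
Premise 10, O(¬anonymize_minutes ⊃ ¬reconcile_deed), contraposes to O(reconcile_deed ⊃ anonymize_minutes); with O(reconcile_deed) we get O(anonymize_minutes).
The contrapositive of premise 7 (O(¬sign_ballot ⊃ ¬anonymize_minutes)) is O(anonymize_minutes ⊃ sign_ballot), and O(anonymize_minutes) is already established, so O(sign_ballot).
Premise 1 is O(¬delete_minutes ⊃ ¬sign_ballot); contrapositively O(sign_ballot ⊃ delete_minutes). Since O(sign_ballot) holds, K gives O(delete_minutes).
So O(delete_minutes) holds — delete_minutes is obligatory. None of the other listed options is made obligatory by any chain of premises.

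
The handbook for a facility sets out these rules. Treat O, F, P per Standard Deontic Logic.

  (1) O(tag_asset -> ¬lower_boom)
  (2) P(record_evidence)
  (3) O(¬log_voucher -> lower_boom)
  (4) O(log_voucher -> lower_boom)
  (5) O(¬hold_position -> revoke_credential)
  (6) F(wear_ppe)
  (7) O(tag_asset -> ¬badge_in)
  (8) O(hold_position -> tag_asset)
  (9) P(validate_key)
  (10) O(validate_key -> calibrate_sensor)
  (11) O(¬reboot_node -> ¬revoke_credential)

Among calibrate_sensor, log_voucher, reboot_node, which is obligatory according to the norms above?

By case analysis on log_voucher: premise 4 gives O(log_voucher -> lower_boom) and premise 3 gives O(¬log_voucher -> lower_boom), so O(lower_boom) either way.
Premise 1 is O(tag_asset -> ¬lower_boom); contrapositively O(lower_boom -> ¬tag_asset). Since O(lower_boom) holds, K gives O(¬tag_asset).
The contrapositive of premise 8 (O(hold_position -> tag_asset)) is O(¬tag_asset -> ¬hold_position), and O(¬tag_asset) is already established, so O(¬hold_position).
Premise 5 is O(¬hold_position -> revoke_credential); since O(¬hold_position), deontic closure gives O(revoke_credential).
The contrapositive of premise 11 (O(¬reboot_node -> ¬revoke_credential)) is O(revoke_credential -> reboot_node), and O(revoke_credential) is already established, so O(reboot_node).
So O(reboot_node) holds — reboot_node is obligatory. None of the other listed options is made obligatory by any chain of premises.

reboot_node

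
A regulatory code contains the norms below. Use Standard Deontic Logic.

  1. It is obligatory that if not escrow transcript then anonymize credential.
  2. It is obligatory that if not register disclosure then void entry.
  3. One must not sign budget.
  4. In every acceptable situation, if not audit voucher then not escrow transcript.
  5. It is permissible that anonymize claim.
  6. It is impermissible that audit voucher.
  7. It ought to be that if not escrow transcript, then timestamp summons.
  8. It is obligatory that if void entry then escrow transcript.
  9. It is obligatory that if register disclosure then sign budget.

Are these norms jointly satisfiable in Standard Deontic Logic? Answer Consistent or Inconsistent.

Premise 3 is F(sign_budget), i.e. O(¬sign_budget).
The contrapositive of premise 9 (O(register_disclosure → sign_budget)) is O(¬sign_budget → ¬register_disclosure), and O(¬sign_budget) is already established, so O(¬register_disclosure).
With premise 2, O(¬register_disclosure → void_entry), the K-axiom yields O(void_entry).
Premise 8 is O(void_entry → escrow_transcript); since O(void_entry), deontic closure gives O(escrow_transcript).
Premise 4, O(¬audit_voucher → ¬escrow_transcript), contraposes to O(escrow_transcript → audit_voucher); with O(escrow_transcript) we get O(audit_voucher).
However, F(audit_voucher) at premise 6 amounts to O(¬audit_voucher).
We now have both O(audit_voucher) and O(¬audit_voucher) — audit_voucher is simultaneously obligatory and forbidden, violating the D-axiom.

Inconsistent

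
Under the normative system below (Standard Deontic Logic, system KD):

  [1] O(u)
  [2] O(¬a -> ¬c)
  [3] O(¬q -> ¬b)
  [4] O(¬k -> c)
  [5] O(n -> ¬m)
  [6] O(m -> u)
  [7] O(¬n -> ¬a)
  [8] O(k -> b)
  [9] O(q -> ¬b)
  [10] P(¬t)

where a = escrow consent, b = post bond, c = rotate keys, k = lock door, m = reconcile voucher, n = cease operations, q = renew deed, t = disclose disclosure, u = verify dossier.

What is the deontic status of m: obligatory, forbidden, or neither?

Forbidden

Premises 9 and 3 are O(q -> ¬b) and O(¬q -> ¬b); every ideal world satisfies q or ¬q, so in either case ¬b holds — hence O(¬b).
Premise 8 is O(k -> b); contrapositively O(¬b -> ¬k). Since O(¬b) holds, K gives O(¬k).
With premise 4, O(¬k -> c), the K-axiom yields O(c).
The contrapositive of premise 2 (O(¬a -> ¬c)) is O(c -> a), and O(c) is already established, so O(a).
The contrapositive of premise 7 (O(¬n -> ¬a)) is O(a -> n), and O(a) is already established, so O(n).
With premise 5, O(n -> ¬m), the K-axiom yields O(¬m).
Premises 1, 6, 10 do not contribute to this derivation.
Thus O(¬m), which is F(m): m is forbidden.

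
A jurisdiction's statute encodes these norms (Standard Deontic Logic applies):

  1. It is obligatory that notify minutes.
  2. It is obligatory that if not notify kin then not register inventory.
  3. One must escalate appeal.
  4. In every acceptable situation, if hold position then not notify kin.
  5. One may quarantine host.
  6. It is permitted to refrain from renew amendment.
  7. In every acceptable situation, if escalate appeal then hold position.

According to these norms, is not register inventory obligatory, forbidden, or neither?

Premise 3 states O(escalate_appeal) outright.
From O(escalate_appeal) and premise 7, O(escalate_appeal → hold_position), we obtain O(hold_position).
Applying K to premise 4 (O(hold_position → ¬notify_kin)) and O(hold_position) yields O(¬notify_kin).
Applying K to premise 2 (O(¬notify_kin → ¬register_inventory)) and O(¬notify_kin) yields O(¬register_inventory).
Premises 1, 5, 6 do not contribute to this derivation.
Hence ¬register_inventory is obligatory.

Obligatory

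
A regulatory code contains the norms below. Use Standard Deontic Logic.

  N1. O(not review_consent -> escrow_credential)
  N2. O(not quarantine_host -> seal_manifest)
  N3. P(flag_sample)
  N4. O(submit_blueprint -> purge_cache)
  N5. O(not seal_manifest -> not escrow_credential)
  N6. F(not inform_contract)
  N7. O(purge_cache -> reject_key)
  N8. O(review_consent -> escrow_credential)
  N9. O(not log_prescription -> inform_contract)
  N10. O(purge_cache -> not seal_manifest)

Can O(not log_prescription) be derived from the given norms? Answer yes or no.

No

Premise 9 is O(not log_prescription -> inform_contract); even if O(inform_contract) held, inferring O(not log_prescription) would be affirming the consequent — invalid.
No other premise forces O(not log_prescription). An ideal world satisfying every premise can still have not log_prescription false, so O(not log_prescription) is not derivable.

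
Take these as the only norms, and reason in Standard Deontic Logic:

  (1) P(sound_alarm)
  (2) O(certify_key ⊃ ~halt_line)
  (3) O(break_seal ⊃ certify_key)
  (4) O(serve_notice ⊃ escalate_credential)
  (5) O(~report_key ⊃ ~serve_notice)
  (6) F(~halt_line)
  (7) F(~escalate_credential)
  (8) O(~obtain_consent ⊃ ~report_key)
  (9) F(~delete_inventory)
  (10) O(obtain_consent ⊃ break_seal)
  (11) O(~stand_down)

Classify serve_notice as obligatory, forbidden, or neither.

Premise 6, F(~halt_line), is equivalent to O(halt_line).
Premise 2, O(certify_key ⊃ ~halt_line), contraposes to O(halt_line ⊃ ~certify_key); with O(halt_line) we get O(~certify_key).
Premise 3 is O(break_seal ⊃ certify_key); contrapositively O(~certify_key ⊃ ~break_seal). Since O(~certify_key) holds, K gives O(~break_seal).
The contrapositive of premise 10 (O(obtain_consent ⊃ break_seal)) is O(~break_seal ⊃ ~obtain_consent), and O(~break_seal) is already established, so O(~obtain_consent).
From O(~obtain_consent) and premise 8, O(~obtain_consent ⊃ ~report_key), we obtain O(~report_key).
Premise 5 is O(~report_key ⊃ ~serve_notice); since O(~report_key), deontic closure gives O(~serve_notice).
Premises 1, 4, 7, 9, 11 do not contribute to this derivation.
Thus O(~serve_notice), which is F(serve_notice): serve_notice is forbidden.

Forbidden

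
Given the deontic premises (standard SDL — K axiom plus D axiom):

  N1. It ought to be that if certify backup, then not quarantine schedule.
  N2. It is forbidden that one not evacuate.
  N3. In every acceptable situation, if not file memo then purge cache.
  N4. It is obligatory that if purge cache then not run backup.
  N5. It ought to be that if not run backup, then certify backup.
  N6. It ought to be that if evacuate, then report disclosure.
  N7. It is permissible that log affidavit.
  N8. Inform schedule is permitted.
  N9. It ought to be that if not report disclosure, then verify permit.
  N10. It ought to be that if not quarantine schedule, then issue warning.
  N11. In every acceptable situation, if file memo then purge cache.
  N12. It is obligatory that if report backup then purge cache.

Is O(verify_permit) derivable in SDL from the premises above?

No

Premise 9 is O(¬report_disclosure → verify_permit), but O(¬report_disclosure) is not derivable from the premises, so it does not yield O(verify_permit).
No other premise forces O(verify_permit). An ideal world satisfying every premise can still have verify_permit false, so O(verify_permit) is not derivable.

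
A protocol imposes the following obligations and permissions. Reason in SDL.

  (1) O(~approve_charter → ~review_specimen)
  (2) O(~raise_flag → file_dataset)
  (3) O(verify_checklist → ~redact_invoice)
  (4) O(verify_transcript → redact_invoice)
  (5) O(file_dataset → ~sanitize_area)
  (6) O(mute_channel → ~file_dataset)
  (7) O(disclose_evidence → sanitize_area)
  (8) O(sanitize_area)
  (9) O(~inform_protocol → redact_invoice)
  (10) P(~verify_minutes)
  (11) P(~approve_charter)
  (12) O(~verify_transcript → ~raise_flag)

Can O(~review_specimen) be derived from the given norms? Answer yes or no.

No

Premise 1 is O(~approve_charter → ~review_specimen), but O(~approve_charter) is not derivable from the premises (the permission P(~approve_charter) asserts only ~O(approve_charter), not O(~approve_charter)), so it does not yield O(~review_specimen).
No other premise forces O(~review_specimen). An ideal world satisfying every premise can still have ~review_specimen false, so O(~review_specimen) is not derivable.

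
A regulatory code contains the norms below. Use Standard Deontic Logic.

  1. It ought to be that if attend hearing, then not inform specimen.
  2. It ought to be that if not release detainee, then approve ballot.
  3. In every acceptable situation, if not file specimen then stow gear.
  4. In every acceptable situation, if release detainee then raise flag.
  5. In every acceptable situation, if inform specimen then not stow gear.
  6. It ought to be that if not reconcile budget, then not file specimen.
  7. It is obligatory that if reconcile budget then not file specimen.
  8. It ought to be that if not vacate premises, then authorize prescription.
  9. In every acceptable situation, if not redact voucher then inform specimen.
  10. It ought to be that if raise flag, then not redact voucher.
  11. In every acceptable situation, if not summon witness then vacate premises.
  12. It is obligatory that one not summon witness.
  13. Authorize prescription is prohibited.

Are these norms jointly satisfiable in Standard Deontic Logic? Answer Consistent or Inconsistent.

Premise 8 is O(¬vacate_premises → authorize_prescription), but O(¬vacate_premises) is not derivable from the premises, so it does not yield O(authorize_prescription).
So O(authorize_prescription) is not derivable, and the apparent clash with O(¬authorize_prescription) does not arise.
A world satisfying every obligation exists (e.g. approve_ballot=true, attend_hearing=false, authorize_prescription=false, file_specimen=false, inform_specimen=false, raise_flag=false, reconcile_budget=false, redact_voucher=true, release_detainee=false, stow_gear=true, summon_witness=false, vacate_premises=true); no atom is both obligatory and forbidden, so the set is consistent.

Consistent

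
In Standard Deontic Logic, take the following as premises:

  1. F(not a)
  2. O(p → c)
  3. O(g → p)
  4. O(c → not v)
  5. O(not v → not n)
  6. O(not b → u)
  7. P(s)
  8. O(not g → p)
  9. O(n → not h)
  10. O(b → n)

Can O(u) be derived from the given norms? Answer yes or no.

By case analysis on not g: premise 8 gives O(not g → p) and premise 3 gives O(g → p), so O(p) either way.
From O(p) and premise 2, O(p → c), we obtain O(c).
Premise 4 is O(c → not v); since O(c), deontic closure gives O(not v).
From O(not v) and premise 5, O(not v → not n), we obtain O(not n).
Premise 10 is O(b → n); contrapositively O(not n → not b). Since O(not n) holds, K gives O(not b).
Applying K to premise 6 (O(not b → u)) and O(not b) yields O(u).
Premises 1, 7, 9 do not contribute to this derivation.
So O(u) follows.

Yes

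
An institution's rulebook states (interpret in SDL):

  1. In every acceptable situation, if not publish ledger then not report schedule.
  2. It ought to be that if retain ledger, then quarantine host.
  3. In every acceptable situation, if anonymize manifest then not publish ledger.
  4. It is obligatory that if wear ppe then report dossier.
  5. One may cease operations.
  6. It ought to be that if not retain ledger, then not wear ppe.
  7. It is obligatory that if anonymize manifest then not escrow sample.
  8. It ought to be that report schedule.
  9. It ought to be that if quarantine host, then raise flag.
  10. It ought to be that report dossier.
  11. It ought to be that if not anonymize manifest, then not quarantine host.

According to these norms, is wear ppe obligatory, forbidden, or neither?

Premise 8 states O(report_schedule) outright.
Premise 1 is O(¬publish_ledger → ¬report_schedule); contrapositively O(report_schedule → publish_ledger). Since O(report_schedule) holds, K gives O(publish_ledger).
Premise 3 is O(anonymize_manifest → ¬publish_ledger); contrapositively O(publish_ledger → ¬anonymize_manifest). Since O(publish_ledger) holds, K gives O(¬anonymize_manifest).
Applying K to premise 11 (O(¬anonymize_manifest → ¬quarantine_host)) and O(¬anonymize_manifest) yields O(¬quarantine_host).
Premise 2 is O(retain_ledger → quarantine_host); contrapositively O(¬quarantine_host → ¬retain_ledger). Since O(¬quarantine_host) holds, K gives O(¬retain_ledger).
From O(¬retain_ledger) and premise 6, O(¬retain_ledger → ¬wear_ppe), we obtain O(¬wear_ppe).
Premises 4, 5, 7, 9, 10 do not contribute to this derivation.
Thus O(¬wear_ppe), which is F(wear_ppe): wear_ppe is forbidden.

Forbidden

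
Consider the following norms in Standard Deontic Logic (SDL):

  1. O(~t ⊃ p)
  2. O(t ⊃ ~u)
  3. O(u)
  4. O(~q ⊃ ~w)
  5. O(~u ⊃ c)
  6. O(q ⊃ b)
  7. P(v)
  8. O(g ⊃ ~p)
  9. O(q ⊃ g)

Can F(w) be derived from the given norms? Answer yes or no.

Yes

From premise 3 we have O(u).
The contrapositive of premise 2 (O(t ⊃ ~u)) is O(u ⊃ ~t), and O(u) is already established, so O(~t).
Applying K to premise 1 (O(~t ⊃ p)) and O(~t) yields O(p).
The contrapositive of premise 8 (O(g ⊃ ~p)) is O(p ⊃ ~g), and O(p) is already established, so O(~g).
The contrapositive of premise 9 (O(q ⊃ g)) is O(~g ⊃ ~q), and O(~g) is already established, so O(~q).
From O(~q) and premise 4, O(~q ⊃ ~w), we obtain O(~w).
Premises 5, 6, 7 do not contribute to this derivation.
So O(~w) holds, i.e. F(w). The claim follows.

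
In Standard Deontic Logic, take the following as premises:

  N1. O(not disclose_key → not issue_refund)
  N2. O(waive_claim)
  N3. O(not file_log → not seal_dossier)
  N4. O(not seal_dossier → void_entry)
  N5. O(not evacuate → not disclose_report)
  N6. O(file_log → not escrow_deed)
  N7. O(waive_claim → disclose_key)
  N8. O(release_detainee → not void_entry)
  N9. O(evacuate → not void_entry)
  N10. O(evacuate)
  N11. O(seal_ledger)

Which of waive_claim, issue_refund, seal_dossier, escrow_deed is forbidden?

escrow_deed

Premise 10 states O(evacuate) outright.
From O(evacuate) and premise 9, O(evacuate → not void_entry), we obtain O(not void_entry).
The contrapositive of premise 4 (O(not seal_dossier → void_entry)) is O(not void_entry → seal_dossier), and O(not void_entry) is already established, so O(seal_dossier).
Premise 3 is O(not file_log → not seal_dossier); contrapositively O(seal_dossier → file_log). Since O(seal_dossier) holds, K gives O(file_log).
Applying K to premise 6 (O(file_log → not escrow_deed)) and O(file_log) yields O(not escrow_deed).
So O(not escrow_deed) holds, i.e. escrow_deed is forbidden. None of the other listed options is forbidden under the premises.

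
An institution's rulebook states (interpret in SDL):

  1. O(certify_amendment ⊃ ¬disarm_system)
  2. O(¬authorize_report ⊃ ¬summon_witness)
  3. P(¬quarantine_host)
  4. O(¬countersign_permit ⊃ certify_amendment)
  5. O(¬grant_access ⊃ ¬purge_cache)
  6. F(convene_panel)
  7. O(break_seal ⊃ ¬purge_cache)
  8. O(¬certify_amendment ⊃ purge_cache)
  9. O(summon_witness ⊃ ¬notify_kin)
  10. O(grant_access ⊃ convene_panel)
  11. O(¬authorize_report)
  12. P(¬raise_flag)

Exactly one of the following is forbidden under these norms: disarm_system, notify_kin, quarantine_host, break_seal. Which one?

disarm_system

Premise 6 is F(convene_panel), i.e. O(¬convene_panel).
Premise 10 is O(grant_access ⊃ convene_panel); contrapositively O(¬convene_panel ⊃ ¬grant_access). Since O(¬convene_panel) holds, K gives O(¬grant_access).
Applying K to premise 5 (O(¬grant_access ⊃ ¬purge_cache)) and O(¬grant_access) yields O(¬purge_cache).
The contrapositive of premise 8 (O(¬certify_amendment ⊃ purge_cache)) is O(¬purge_cache ⊃ certify_amendment), and O(¬purge_cache) is already established, so O(certify_amendment).
With premise 1, O(certify_amendment ⊃ ¬disarm_system), the K-axiom yields O(¬disarm_system).
So O(¬disarm_system) holds, i.e. disarm_system is forbidden. None of the other listed options is forbidden under the premises.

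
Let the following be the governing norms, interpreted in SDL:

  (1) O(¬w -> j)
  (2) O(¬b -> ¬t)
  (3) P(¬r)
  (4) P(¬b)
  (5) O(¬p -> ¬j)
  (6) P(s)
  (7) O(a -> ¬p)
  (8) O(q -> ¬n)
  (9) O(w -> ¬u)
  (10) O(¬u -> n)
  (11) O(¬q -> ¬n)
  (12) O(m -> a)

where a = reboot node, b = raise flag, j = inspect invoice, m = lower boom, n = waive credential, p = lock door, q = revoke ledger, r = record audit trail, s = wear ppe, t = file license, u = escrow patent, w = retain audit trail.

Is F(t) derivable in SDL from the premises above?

Premise 2 is O(¬b -> ¬t), but O(¬b) is not derivable from the premises (the permission P(¬b) asserts only ¬O(b), not O(¬b)), so it does not yield O(¬t).
No other premise forces O(¬t). An ideal world satisfying every premise can still have t true, so F(t) is not derivable.

No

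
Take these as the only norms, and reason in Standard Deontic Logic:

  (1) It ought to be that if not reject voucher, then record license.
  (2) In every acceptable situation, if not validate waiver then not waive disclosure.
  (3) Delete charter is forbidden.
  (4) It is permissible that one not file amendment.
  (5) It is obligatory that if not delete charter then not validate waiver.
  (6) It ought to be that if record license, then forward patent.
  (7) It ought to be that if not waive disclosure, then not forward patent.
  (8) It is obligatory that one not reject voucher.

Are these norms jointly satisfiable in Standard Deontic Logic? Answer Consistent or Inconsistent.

Inconsistent

Premise 8 states O(¬reject_voucher) outright.
With premise 1, O(¬reject_voucher → record_license), the K-axiom yields O(record_license).
From O(record_license) and premise 6, O(record_license → forward_patent), we obtain O(forward_patent).
Premise 7, O(¬waive_disclosure → ¬forward_patent), contraposes to O(forward_patent → waive_disclosure); with O(forward_patent) we get O(waive_disclosure).
The contrapositive of premise 2 (O(¬validate_waiver → ¬waive_disclosure)) is O(waive_disclosure → validate_waiver), and O(waive_disclosure) is already established, so O(validate_waiver).
Premise 5, O(¬delete_charter → ¬validate_waiver), contraposes to O(validate_waiver → delete_charter); with O(validate_waiver) we get O(delete_charter).
Yet premise 3 is F(delete_charter), i.e. O(¬delete_charter).
We now have both O(delete_charter) and O(¬delete_charter) — delete_charter is simultaneously obligatory and forbidden, violating the D-axiom.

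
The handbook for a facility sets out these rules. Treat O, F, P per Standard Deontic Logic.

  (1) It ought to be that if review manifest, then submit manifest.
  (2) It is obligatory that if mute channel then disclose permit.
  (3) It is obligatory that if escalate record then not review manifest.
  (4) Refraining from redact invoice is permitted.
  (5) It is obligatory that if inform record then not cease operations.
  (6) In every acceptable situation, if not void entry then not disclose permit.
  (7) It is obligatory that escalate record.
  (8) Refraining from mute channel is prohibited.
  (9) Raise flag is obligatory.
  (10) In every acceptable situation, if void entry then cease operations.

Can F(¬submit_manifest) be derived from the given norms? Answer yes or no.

No

Premise 1 is O(review_manifest → submit_manifest), but O(review_manifest) is not derivable from the premises, so it does not yield O(submit_manifest).
No other premise forces O(submit_manifest). An ideal world satisfying every premise can still have ¬submit_manifest true, so F(¬submit_manifest) is not derivable.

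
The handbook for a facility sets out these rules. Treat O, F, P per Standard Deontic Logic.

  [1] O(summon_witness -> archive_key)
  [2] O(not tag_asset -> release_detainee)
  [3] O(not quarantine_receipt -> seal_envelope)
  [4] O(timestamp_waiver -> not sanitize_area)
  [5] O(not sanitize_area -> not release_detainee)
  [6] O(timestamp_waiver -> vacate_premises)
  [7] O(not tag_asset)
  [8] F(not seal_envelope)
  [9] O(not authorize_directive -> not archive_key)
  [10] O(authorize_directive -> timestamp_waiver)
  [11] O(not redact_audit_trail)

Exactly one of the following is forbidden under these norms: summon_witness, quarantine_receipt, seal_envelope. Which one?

summon_witness

From premise 7 we have O(not tag_asset).
With premise 2, O(not tag_asset -> release_detainee), the K-axiom yields O(release_detainee).
Premise 5 is O(not sanitize_area -> not release_detainee); contrapositively O(release_detainee -> sanitize_area). Since O(release_detainee) holds, K gives O(sanitize_area).
Premise 4 is O(timestamp_waiver -> not sanitize_area); contrapositively O(sanitize_area -> not timestamp_waiver). Since O(sanitize_area) holds, K gives O(not timestamp_waiver).
The contrapositive of premise 10 (O(authorize_directive -> timestamp_waiver)) is O(not timestamp_waiver -> not authorize_directive), and O(not timestamp_waiver) is already established, so O(not authorize_directive).
Premise 9 is O(not authorize_directive -> not archive_key); since O(not authorize_directive), deontic closure gives O(not archive_key).
The contrapositive of premise 1 (O(summon_witness -> archive_key)) is O(not archive_key -> not summon_witness), and O(not archive_key) is already established, so O(not summon_witness).
So O(not summon_witness) holds, i.e. summon_witness is forbidden. None of the other listed options is forbidden under the premises.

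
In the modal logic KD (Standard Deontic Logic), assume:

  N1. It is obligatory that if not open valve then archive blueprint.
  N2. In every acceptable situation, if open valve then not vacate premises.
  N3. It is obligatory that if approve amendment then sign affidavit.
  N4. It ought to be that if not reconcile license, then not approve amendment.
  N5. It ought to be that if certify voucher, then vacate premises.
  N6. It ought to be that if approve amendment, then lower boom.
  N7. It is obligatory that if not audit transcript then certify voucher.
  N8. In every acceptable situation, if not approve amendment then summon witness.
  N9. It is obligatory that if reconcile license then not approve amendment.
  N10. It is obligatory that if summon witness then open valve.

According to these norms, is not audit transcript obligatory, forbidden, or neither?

Forbidden

Premises 9 and 4 cover both cases: O(reconcile_license → ¬approve_amendment) and O(¬reconcile_license → ¬approve_amendment). Since reconcile_license ∨ ¬reconcile_license is a tautology, O(¬approve_amendment) follows.
Applying K to premise 8 (O(¬approve_amendment → summon_witness)) and O(¬approve_amendment) yields O(summon_witness).
From O(summon_witness) and premise 10, O(summon_witness → open_valve), we obtain O(open_valve).
From O(open_valve) and premise 2, O(open_valve → ¬vacate_premises), we obtain O(¬vacate_premises).
Premise 5 is O(certify_voucher → vacate_premises); contrapositively O(¬vacate_premises → ¬certify_voucher). Since O(¬vacate_premises) holds, K gives O(¬certify_voucher).
The contrapositive of premise 7 (O(¬audit_transcript → certify_voucher)) is O(¬certify_voucher → audit_transcript), and O(¬certify_voucher) is already established, so O(audit_transcript).
Premises 1, 3, 6 do not contribute to this derivation.
Thus O(audit_transcript), which is F(¬audit_transcript): ¬audit_transcript is forbidden.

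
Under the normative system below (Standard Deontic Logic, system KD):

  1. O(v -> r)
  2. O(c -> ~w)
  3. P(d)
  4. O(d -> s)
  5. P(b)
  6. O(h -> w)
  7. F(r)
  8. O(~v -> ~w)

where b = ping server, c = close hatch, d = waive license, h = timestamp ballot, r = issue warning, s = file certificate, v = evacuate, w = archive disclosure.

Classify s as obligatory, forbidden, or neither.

Neither

Premise 4 is O(d -> s), but O(d) is not derivable from the premises (the permission P(d) asserts only ~O(~d), not O(d)), so it does not yield O(s).
No premise or chain of K-axiom applications forces O(s), and none forces O(~s). So s is neither obligatory nor forbidden under these norms.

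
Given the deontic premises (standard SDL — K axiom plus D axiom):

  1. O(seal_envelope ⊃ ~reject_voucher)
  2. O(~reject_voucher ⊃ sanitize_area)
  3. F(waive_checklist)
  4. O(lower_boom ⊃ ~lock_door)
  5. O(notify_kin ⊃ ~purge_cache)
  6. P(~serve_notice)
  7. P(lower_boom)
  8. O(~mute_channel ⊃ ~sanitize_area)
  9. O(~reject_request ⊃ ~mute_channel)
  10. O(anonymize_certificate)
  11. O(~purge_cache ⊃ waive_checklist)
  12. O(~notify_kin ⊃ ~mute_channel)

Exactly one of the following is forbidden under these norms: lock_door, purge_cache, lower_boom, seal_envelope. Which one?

Premise 3, F(waive_checklist), is equivalent to O(~waive_checklist).
Premise 11 is O(~purge_cache ⊃ waive_checklist); contrapositively O(~waive_checklist ⊃ purge_cache). Since O(~waive_checklist) holds, K gives O(purge_cache).
Premise 5 is O(notify_kin ⊃ ~purge_cache); contrapositively O(purge_cache ⊃ ~notify_kin). Since O(purge_cache) holds, K gives O(~notify_kin).
Premise 12 is O(~notify_kin ⊃ ~mute_channel); since O(~notify_kin), deontic closure gives O(~mute_channel).
Applying K to premise 8 (O(~mute_channel ⊃ ~sanitize_area)) and O(~mute_channel) yields O(~sanitize_area).
The contrapositive of premise 2 (O(~reject_voucher ⊃ sanitize_area)) is O(~sanitize_area ⊃ reject_voucher), and O(~sanitize_area) is already established, so O(reject_voucher).
Premise 1, O(seal_envelope ⊃ ~reject_voucher), contraposes to O(reject_voucher ⊃ ~seal_envelope); with O(reject_voucher) we get O(~seal_envelope).
So O(~seal_envelope) holds, i.e. seal_envelope is forbidden. None of the other listed options is forbidden under the premises.

seal_envelope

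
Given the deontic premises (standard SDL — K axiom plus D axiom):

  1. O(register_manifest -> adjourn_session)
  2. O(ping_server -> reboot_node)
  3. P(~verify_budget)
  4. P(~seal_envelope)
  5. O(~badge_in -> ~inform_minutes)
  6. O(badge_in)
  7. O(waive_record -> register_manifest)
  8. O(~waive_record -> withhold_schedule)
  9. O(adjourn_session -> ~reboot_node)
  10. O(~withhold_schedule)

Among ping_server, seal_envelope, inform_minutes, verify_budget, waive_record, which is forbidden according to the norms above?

ping_server

Premise 10 states O(~withhold_schedule) outright.
Premise 8 is O(~waive_record -> withhold_schedule); contrapositively O(~withhold_schedule -> waive_record). Since O(~withhold_schedule) holds, K gives O(waive_record).
With premise 7, O(waive_record -> register_manifest), the K-axiom yields O(register_manifest).
Applying K to premise 1 (O(register_manifest -> adjourn_session)) and O(register_manifest) yields O(adjourn_session).
With premise 9, O(adjourn_session -> ~reboot_node), the K-axiom yields O(~reboot_node).
The contrapositive of premise 2 (O(ping_server -> reboot_node)) is O(~reboot_node -> ~ping_server), and O(~reboot_node) is already established, so O(~ping_server).
So O(~ping_server) holds, i.e. ping_server is forbidden. None of the other listed options is forbidden under the premises.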